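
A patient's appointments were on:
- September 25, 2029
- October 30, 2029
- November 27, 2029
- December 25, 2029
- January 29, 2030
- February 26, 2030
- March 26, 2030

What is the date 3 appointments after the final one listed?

June 25, 2030

These are Tuesdays with 35, 28, 28, 35, 28, 28-day gaps.
Each is the final Tuesday of its month — October 30, 2029 is past the 28th, so '4th Tuesday' doesn't fit.
Last Tuesday of April 2030: April 30, 2030.
Last Tuesday of May 2030: May 28, 2030.
June 2030 ends with Tuesday June 25, 2030.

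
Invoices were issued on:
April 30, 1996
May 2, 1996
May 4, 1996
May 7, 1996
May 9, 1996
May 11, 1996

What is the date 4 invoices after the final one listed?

The gap pattern 2, 2, 3, 2, 2 repeats every 3 events.
These are the Tuesdays, Thursdays and Saturdays of each week.
The following Tuesday is May 14, 1996.
Next Thursday: May 16, 1996.
Next Saturday: May 18, 1996.
Next Tuesday: May 21, 1996.

May 21, 1996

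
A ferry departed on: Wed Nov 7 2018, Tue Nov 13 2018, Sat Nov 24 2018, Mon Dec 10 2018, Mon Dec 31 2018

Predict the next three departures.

Sat Jan 26 2019, Tue Feb 26 2019, Wed Apr 3 2019

The spacing grows by 5 each time: 6, 11, 16, 21 days.
Next gap: 26 days. Mon Dec 31 2018 + 26 days = Sat Jan 26 2019.
Next gap: 31 days. Sat Jan 26 2019 + 31 days = Tue Feb 26 2019.
Next gap: 36 days. Tue Feb 26 2019 + 36 days = Wed Apr 3 2019.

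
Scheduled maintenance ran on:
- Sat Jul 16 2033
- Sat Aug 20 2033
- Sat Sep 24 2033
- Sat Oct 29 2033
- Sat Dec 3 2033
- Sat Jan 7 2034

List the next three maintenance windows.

Sat Feb 11 2034, Sat Mar 18 2034, Sat Apr 22 2034

The spacing is 35, 35, 35, 35, 35 days — always 35 days.
Sat Jan 7 2034 + 35 days = Sat Feb 11 2034.
Sat Feb 11 2034 + 35 days = Sat Mar 18 2034.
Sat Mar 18 2034 + 35 days = Sat Apr 22 2034.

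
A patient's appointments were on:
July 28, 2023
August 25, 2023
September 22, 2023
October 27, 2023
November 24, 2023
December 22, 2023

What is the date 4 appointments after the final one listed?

April 26, 2024

These are Fridays at 28- or 35-day spacing (28, 28, 35, 28, 28).
The pattern: 4th Friday of the month.
January 2024 — 4th Friday is January 26, 2024.
4th Friday of February 2024: February 23, 2024.
March 2024 — 4th Friday is March 22, 2024.
April 2024 — 4th Friday is April 26, 2024.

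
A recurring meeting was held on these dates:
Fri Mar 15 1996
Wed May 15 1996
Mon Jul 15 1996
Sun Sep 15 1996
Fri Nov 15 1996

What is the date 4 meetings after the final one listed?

Tue Jul 15 1997

Each date is the 15th; the gaps (61, 61, 62, 61) track the month lengths.
The rule is the 15th of every 2 months.
Next: January 1997 → Wed Jan 15 1997.
Next: March 1997 → Sat Mar 15 1997.
Next: May 1997 → Thu May 15 1997.
July 1997: Tue Jul 15 1997.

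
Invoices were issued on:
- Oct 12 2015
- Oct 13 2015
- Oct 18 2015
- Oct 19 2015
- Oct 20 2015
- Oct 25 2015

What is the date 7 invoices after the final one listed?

Nov 9 2015

Gaps: 1, 5, 1, 1, 5 days — not constant, but cyclic with period 3.
The events fall on every Monday, Tuesday and Sunday.
The following Monday is Oct 26 2015.
The following Tuesday is Oct 27 2015.
The following Sunday is Nov 1 2015.
Next Monday: Nov 2 2015.
Next Tuesday: Nov 3 2015.
Next Sunday: Nov 8 2015.
The following Monday is Nov 9 2015.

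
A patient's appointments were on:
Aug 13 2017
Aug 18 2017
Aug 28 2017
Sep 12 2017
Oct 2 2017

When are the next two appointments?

Oct 27 2017, Nov 26 2017

The spacing grows by 5 each time: 5, 10, 15, 20 days.
Next gap: 25 days. Oct 2 2017 + 25 days = Oct 27 2017.
Next gap: 30 days. Oct 27 2017 + 30 days = Nov 26 2017.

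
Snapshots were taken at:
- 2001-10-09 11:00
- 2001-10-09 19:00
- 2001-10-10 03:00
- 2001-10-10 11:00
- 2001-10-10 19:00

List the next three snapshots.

2001-10-11 03:00, 2001-10-11 11:00, 2001-10-11 19:00

Gaps: 8, 8, 8, 8 hours — each event is 8 hours after the previous one.
2001-10-10 19:00 + 8 h = 2001-10-11 03:00.
2001-10-11 03:00 + 8 h = 2001-10-11 11:00.
2001-10-11 11:00 + 8 h = 2001-10-11 19:00.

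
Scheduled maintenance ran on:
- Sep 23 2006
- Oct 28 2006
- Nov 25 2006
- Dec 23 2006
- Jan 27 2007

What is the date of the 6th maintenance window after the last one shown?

Jul 28 2007

Gaps: 35, 28, 28, 35 days — a mix of 28 and 35. Every date is a Saturday.
Each is the 4th Saturday of its month.
February 2007 — 4th Saturday is Feb 24 2007.
4th Saturday of March 2007: Mar 24 2007.
April 2007 — 4th Saturday is Apr 28 2007.
4th Saturday of May 2007: May 26 2007.
4th Saturday of June 2007: Jun 23 2007.
4th Saturday of July 2007: Jul 28 2007.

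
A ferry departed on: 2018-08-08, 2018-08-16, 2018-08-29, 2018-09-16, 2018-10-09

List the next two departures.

2018-11-06, 2018-12-09

Intervals are 8, 13, 18, 23 days — an arithmetic progression with common difference 5.
Next gap: 28 days. 2018-10-09 + 28 days = 2018-11-06.
Next gap: 33 days. 2018-11-06 + 33 days = 2018-12-09.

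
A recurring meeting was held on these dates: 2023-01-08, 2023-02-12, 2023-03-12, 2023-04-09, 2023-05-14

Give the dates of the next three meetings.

2023-06-11, 2023-07-09, 2023-08-13

Gaps: 35, 28, 28, 35 days — a mix of 28 and 35. Every date is a Sunday.
Each is the 2nd Sunday of its month.
June 2023 — 2nd Sunday is 2023-06-11.
July 2023 — 2nd Sunday is 2023-07-09.
August 2023 — 2nd Sunday is 2023-08-13.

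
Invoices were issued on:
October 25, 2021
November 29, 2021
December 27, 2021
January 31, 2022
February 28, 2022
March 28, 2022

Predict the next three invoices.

April 25, 2022; May 30, 2022; June 27, 2022

All Mondays; the gaps (35, 28, 35, 28, 28) vary with month length.
This is the last Monday of each month.
April 2022 ends with Monday April 25, 2022.
May 2022 ends with Monday May 30, 2022.
June 2022 ends with Monday June 27, 2022.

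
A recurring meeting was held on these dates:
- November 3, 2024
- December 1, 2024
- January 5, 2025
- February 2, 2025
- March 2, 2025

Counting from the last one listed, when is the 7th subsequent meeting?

October 5, 2025

These are Sundays at 28- or 35-day spacing (28, 35, 28, 28).
The pattern: 1st Sunday of the month.
1st Sunday of April 2025: April 6, 2025.
1st Sunday of May 2025: May 4, 2025.
June 2025 — 1st Sunday is June 1, 2025.
July 2025 — 1st Sunday is July 6, 2025.
August 2025 — 1st Sunday is August 3, 2025.
1st Sunday of September 2025: September 7, 2025.
1st Sunday of October 2025: October 5, 2025.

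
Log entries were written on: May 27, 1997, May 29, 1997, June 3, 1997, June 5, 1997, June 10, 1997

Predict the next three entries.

Every event lands on a Tuesday or Thursday (gaps cycle 2, 5, 2, 5).
So the schedule is: every Tuesday and Thursday.
Next Thursday: June 12, 1997.
Next Tuesday: June 17, 1997.
The following Thursday is June 19, 1997.

June 12, 1997; June 17, 1997; June 19, 1997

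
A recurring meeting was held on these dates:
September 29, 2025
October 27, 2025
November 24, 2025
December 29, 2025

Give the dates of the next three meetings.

These are Mondays with 28, 28, 35-day gaps.
Each is the final Monday of its month — September 29, 2025 is past the 28th, so '4th Monday' doesn't fit.
Last Monday of January 2026: January 26, 2026.
February 2026 ends with Monday February 23, 2026.
March 2026 ends with Monday March 30, 2026.

January 26, 2026; February 23, 2026; March 30, 2026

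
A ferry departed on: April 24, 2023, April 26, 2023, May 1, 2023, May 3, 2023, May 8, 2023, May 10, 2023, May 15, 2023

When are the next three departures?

May 17, 2023; May 22, 2023; May 24, 2023

The gap pattern 2, 5, 2, 5, 2, 5 repeats every 2 events.
These are the Mondays and Wednesdays of each week.
The following Wednesday is May 17, 2023.
Next Monday: May 22, 2023.
The following Wednesday is May 24, 2023.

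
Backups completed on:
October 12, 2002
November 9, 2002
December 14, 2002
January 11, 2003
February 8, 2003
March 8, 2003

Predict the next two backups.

April 12, 2003; May 10, 2003

Gaps: 28, 35, 28, 28, 28 days — a mix of 28 and 35. Every date is a Saturday.
Each is the 2nd Saturday of its month.
April 2003 — 2nd Saturday is April 12, 2003.
2nd Saturday of May 2003: May 10, 2003.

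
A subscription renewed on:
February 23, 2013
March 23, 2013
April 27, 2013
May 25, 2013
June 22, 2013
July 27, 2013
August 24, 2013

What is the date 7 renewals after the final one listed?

Gaps: 28, 35, 28, 28, 35, 28 days — a mix of 28 and 35. Every date is a Saturday.
Each is the 4th Saturday of its month.
September 2013 — 4th Saturday is September 28, 2013.
4th Saturday of October 2013: October 26, 2013.
November 2013 — 4th Saturday is November 23, 2013.
December 2013 — 4th Saturday is December 28, 2013.
4th Saturday of January 2014: January 25, 2014.
February 2014 — 4th Saturday is February 22, 2014.
March 2014 — 4th Saturday is March 22, 2014.

March 22, 2014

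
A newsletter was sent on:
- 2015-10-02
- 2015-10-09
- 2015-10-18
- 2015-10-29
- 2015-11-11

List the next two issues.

2015-11-26, 2015-12-13

Intervals are 7, 9, 11, 13 days — an arithmetic progression with common difference 2.
Next gap: 15 days. 2015-11-11 + 15 days = 2015-11-26.
Next gap: 17 days. 2015-11-26 + 17 days = 2015-12-13.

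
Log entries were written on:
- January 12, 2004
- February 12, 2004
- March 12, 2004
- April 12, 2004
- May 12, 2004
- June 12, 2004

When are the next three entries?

Each date is the 12th; the gaps (31, 29, 31, 30, 31) track the month lengths.
The rule is the 12th of each month.
July 2004: July 12, 2004.
Next: August 2004 → August 12, 2004.
September 2004: September 12, 2004.

July 12, 2004; August 12, 2004; September 12, 2004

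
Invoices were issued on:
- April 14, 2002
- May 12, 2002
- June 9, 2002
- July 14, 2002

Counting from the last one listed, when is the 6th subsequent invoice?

January 12, 2003

All dates are Sundays, 28, 28, 35 days apart.
Specifically, the 2nd Sunday of each month.
August 2002 — 2nd Sunday is August 11, 2002.
September 2002 — 2nd Sunday is September 8, 2002.
2nd Sunday of October 2002: October 13, 2002.
November 2002 — 2nd Sunday is November 10, 2002.
December 2002 — 2nd Sunday is December 8, 2002.
January 2003 — 2nd Sunday is January 12, 2003.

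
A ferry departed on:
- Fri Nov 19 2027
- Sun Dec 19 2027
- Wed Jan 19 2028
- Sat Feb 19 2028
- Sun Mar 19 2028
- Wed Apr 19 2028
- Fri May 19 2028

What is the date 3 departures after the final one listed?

The day-of-month is always 19 (30, 31, 31, 29, 31, 30 days between events).
So this recurs on the 19th of each month.
June 2028: Mon Jun 19 2028.
Next: July 2028 → Wed Jul 19 2028.
August 2028: Sat Aug 19 2028.

Sat Aug 19 2028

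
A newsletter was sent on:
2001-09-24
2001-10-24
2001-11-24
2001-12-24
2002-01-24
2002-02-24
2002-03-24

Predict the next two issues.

2002-04-24, 2002-05-24

Each date is the 24th; the gaps (30, 31, 30, 31, 31, 28) track the month lengths.
The rule is the 24th of each month.
Next: April 2002 → 2002-04-24.
May 2002: 2002-05-24.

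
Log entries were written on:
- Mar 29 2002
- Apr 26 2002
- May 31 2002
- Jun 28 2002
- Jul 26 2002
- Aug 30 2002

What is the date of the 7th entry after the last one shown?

Mar 28 2003

All Fridays; the gaps (28, 35, 28, 28, 35) vary with month length.
This is the last Friday of each month.
September 2002 ends with Friday Sep 27 2002.
October 2002 ends with Friday Oct 25 2002.
Last Friday of November 2002: Nov 29 2002.
Last Friday of December 2002: Dec 27 2002.
Last Friday of January 2003: Jan 31 2003.
Last Friday of February 2003: Feb 28 2003.
March 2003 ends with Friday Mar 28 2003.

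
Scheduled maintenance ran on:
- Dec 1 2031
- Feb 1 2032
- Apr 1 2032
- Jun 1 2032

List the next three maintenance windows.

Aug 1 2032, Oct 1 2032, Dec 1 2032

The day-of-month is always 1 (62, 60, 61 days between events).
So this recurs on the 1st of every 2 months.
August 2032: Aug 1 2032.
October 2032: Oct 1 2032.
Next: December 2032 → Dec 1 2032.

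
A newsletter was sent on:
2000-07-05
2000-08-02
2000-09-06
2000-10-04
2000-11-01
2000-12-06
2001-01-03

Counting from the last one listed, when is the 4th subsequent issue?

2001-05-02

All dates are Wednesdays, 28, 35, 28, 28, 35, 28 days apart.
Specifically, the 1st Wednesday of each month.
February 2001 — 1st Wednesday is 2001-02-07.
March 2001 — 1st Wednesday is 2001-03-07.
1st Wednesday of April 2001: 2001-04-04.
May 2001 — 1st Wednesday is 2001-05-02.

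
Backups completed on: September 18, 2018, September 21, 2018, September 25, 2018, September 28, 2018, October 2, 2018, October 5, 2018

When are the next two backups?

Gaps: 3, 4, 3, 4, 3 days — not constant, but cyclic with period 2.
The events fall on every Tuesday and Friday.
The following Tuesday is October 9, 2018.
Next Friday: October 12, 2018.

October 9, 2018; October 12, 2018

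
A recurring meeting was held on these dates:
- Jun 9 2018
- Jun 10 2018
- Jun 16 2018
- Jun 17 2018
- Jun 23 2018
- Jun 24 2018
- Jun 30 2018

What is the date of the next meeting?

Jul 1 2018

Every event lands on a Saturday or Sunday (gaps cycle 1, 6, 1, 6, 1, 6).
So the schedule is: every Saturday and Sunday.
The following Sunday is Jul 1 2018.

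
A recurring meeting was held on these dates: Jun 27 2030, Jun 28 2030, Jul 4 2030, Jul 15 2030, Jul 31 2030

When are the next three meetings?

Aug 21 2030, Sep 16 2030, Oct 17 2030

Intervals are 1, 6, 11, 16 days — an arithmetic progression with common difference 5.
Next gap: 21 days. Jul 31 2030 + 21 days = Aug 21 2030.
Next gap: 26 days. Aug 21 2030 + 26 days = Sep 16 2030.
Next gap: 31 days. Sep 16 2030 + 31 days = Oct 17 2030.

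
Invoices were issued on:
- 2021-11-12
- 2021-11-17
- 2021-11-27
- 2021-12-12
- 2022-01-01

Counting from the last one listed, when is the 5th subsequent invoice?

2022-06-25

The spacing grows by 5 each time: 5, 10, 15, 20 days.
Next gap: 25 days. 2022-01-01 + 25 days = 2022-01-26.
Next gap: 30 days. 2022-01-26 + 30 days = 2022-02-25.
Next gap: 35 days. 2022-02-25 + 35 days = 2022-04-01.
Next gap: 40 days. 2022-04-01 + 40 days = 2022-05-11.
Next gap: 45 days. 2022-05-11 + 45 days = 2022-06-25.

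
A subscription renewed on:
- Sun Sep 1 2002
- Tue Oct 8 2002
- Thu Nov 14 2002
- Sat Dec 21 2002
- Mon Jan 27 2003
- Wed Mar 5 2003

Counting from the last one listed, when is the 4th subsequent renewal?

Gaps between consecutive events: 37, 37, 37, 37, 37 days — a constant 37-day interval.
Wed Mar 5 2003 + 37 days = Fri Apr 11 2003.
Fri Apr 11 2003 + 37 days = Sun May 18 2003.
Sun May 18 2003 + 37 days = Tue Jun 24 2003.
Tue Jun 24 2003 + 37 days = Thu Jul 31 2003.

Thu Jul 31 2003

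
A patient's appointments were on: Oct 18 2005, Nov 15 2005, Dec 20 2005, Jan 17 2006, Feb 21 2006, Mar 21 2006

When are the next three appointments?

Gaps: 28, 35, 28, 35, 28 days — a mix of 28 and 35. Every date is a Tuesday.
Each is the 3rd Tuesday of its month.
April 2006 — 3rd Tuesday is Apr 18 2006.
May 2006 — 3rd Tuesday is May 16 2006.
3rd Tuesday of June 2006: Jun 20 2006.

Apr 18 2006, May 16 2006, Jun 20 2006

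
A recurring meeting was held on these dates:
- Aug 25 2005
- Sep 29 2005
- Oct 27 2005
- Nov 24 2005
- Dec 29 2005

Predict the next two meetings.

Jan 26 2006, Feb 23 2006

All Thursdays; the gaps (35, 28, 28, 35) vary with month length.
This is the last Thursday of each month.
January 2006 ends with Thursday Jan 26 2006.
Last Thursday of February 2006: Feb 23 2006.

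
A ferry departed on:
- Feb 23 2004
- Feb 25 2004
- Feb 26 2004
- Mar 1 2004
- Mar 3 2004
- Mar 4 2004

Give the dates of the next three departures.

Mar 8 2004, Mar 10 2004, Mar 11 2004

Gaps: 2, 1, 4, 2, 1 days — not constant, but cyclic with period 3.
The events fall on every Monday, Wednesday and Thursday.
Next Monday: Mar 8 2004.
Next Wednesday: Mar 10 2004.
Next Thursday: Mar 11 2004.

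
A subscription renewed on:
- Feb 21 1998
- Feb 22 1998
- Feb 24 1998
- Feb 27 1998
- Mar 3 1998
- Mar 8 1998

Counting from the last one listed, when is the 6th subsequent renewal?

Gaps: 1, 2, 3, 4, 5 days — each gap is 1 larger than the previous one.
Next gap: 6 days. Mar 8 1998 + 6 days = Mar 14 1998.
Next gap: 7 days. Mar 14 1998 + 7 days = Mar 21 1998.
Next gap: 8 days. Mar 21 1998 + 8 days = Mar 29 1998.
Next gap: 9 days. Mar 29 1998 + 9 days = Apr 7 1998.
Next gap: 10 days. Apr 7 1998 + 10 days = Apr 17 1998.
Next gap: 11 days. Apr 17 1998 + 11 days = Apr 28 1998.

Apr 28 1998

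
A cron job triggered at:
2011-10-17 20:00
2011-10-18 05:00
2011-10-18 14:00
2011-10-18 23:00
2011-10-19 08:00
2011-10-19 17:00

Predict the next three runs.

2011-10-20 02:00, 2011-10-20 11:00, 2011-10-20 20:00

Spacing: 9, 9, 9, 9, 9 h — constant 9 h.
2011-10-19 17:00 + 9 h = 2011-10-20 02:00.
2011-10-20 02:00 + 9 h = 2011-10-20 11:00.
2011-10-20 11:00 + 9 h = 2011-10-20 20:00.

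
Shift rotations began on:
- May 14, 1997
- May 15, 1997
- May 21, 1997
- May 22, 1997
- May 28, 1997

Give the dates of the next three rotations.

Every event lands on a Wednesday or Thursday (gaps cycle 1, 6, 1, 6).
So the schedule is: every Wednesday and Thursday.
The following Thursday is May 29, 1997.
Next Wednesday: June 4, 1997.
The following Thursday is June 5, 1997.

May 29, 1997; June 4, 1997; June 5, 1997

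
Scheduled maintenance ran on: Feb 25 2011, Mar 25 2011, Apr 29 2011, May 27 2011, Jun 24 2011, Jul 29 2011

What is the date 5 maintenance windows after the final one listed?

Dec 30 2011

Every date is a Friday; gaps 28, 35, 28, 28, 35 days.
Each is the last Friday of its month (at least one falls on the 29th or later, ruling out '4th Friday').
Last Friday of August 2011: Aug 26 2011.
September 2011 ends with Friday Sep 30 2011.
October 2011 ends with Friday Oct 28 2011.
November 2011 ends with Friday Nov 25 2011.
Last Friday of December 2011: Dec 30 2011.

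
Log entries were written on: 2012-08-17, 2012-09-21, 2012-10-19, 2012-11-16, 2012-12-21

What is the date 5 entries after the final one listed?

2013-05-17

All dates are Fridays, 35, 28, 28, 35 days apart.
Specifically, the 3rd Friday of each month.
January 2013 — 3rd Friday is 2013-01-18.
February 2013 — 3rd Friday is 2013-02-15.
March 2013 — 3rd Friday is 2013-03-15.
April 2013 — 3rd Friday is 2013-04-19.
3rd Friday of May 2013: 2013-05-17.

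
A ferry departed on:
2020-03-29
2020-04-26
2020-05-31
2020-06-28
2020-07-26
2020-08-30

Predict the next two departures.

2020-09-27, 2020-10-25

Every date is a Sunday; gaps 28, 35, 28, 28, 35 days.
Each is the last Sunday of its month (at least one falls on the 29th or later, ruling out '4th Sunday').
Last Sunday of September 2020: 2020-09-27.
Last Sunday of October 2020: 2020-10-25.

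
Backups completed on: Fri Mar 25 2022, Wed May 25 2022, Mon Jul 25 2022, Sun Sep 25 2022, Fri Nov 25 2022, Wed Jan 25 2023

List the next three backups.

The day-of-month is always 25 (61, 61, 62, 61, 61 days between events).
So this recurs on the 25th of every 2 months.
March 2023: Sat Mar 25 2023.
Next: May 2023 → Thu May 25 2023.
Next: July 2023 → Tue Jul 25 2023.

Sat Mar 25 2023, Thu May 25 2023, Tue Jul 25 2023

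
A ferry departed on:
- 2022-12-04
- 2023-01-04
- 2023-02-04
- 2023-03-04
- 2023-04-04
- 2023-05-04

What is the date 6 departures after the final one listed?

The day-of-month is always 4 (31, 31, 28, 31, 30 days between events).
So this recurs on the 4th of each month.
June 2023: 2023-06-04.
Next: July 2023 → 2023-07-04.
Next: August 2023 → 2023-08-04.
September 2023: 2023-09-04.
Next: October 2023 → 2023-10-04.
Next: November 2023 → 2023-11-04.

2023-11-04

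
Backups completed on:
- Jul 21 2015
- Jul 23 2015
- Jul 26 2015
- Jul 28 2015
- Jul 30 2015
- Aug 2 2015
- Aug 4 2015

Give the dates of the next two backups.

Gaps: 2, 3, 2, 2, 3, 2 days — not constant, but cyclic with period 3.
The events fall on every Tuesday, Thursday and Sunday.
The following Thursday is Aug 6 2015.
The following Sunday is Aug 9 2015.

Aug 6 2015, Aug 9 2015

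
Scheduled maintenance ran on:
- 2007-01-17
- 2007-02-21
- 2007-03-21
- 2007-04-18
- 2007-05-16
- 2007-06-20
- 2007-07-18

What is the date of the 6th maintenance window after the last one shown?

2008-01-16

All dates are Wednesdays, 35, 28, 28, 28, 35, 28 days apart.
Specifically, the 3rd Wednesday of each month.
3rd Wednesday of August 2007: 2007-08-15.
3rd Wednesday of September 2007: 2007-09-19.
October 2007 — 3rd Wednesday is 2007-10-17.
3rd Wednesday of November 2007: 2007-11-21.
December 2007 — 3rd Wednesday is 2007-12-19.
3rd Wednesday of January 2008: 2008-01-16.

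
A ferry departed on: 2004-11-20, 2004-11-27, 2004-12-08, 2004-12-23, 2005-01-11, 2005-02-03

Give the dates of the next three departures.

2005-03-02, 2005-04-02, 2005-05-07

Gaps: 7, 11, 15, 19, 23 days — each gap is 4 larger than the previous one.
Next gap: 27 days. 2005-02-03 + 27 days = 2005-03-02.
Next gap: 31 days. 2005-03-02 + 31 days = 2005-04-02.
Next gap: 35 days. 2005-04-02 + 35 days = 2005-05-07.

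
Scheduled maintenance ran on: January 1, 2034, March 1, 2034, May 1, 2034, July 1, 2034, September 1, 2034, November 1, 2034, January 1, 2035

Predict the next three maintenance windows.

Each date is the 1st; the gaps (59, 61, 61, 62, 61, 61) track the month lengths.
The rule is the 1st of every 2 months.
March 2035: March 1, 2035.
May 2035: May 1, 2035.
Next: July 2035 → July 1, 2035.

March 1, 2035; May 1, 2035; July 1, 2035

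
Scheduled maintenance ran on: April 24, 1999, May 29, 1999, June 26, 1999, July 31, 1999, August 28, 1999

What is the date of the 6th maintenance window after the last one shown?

February 26, 2000

All Saturdays; the gaps (35, 28, 35, 28) vary with month length.
This is the last Saturday of each month.
Last Saturday of September 1999: September 25, 1999.
October 1999 ends with Saturday October 30, 1999.
Last Saturday of November 1999: November 27, 1999.
December 1999 ends with Saturday December 25, 1999.
January 2000 ends with Saturday January 29, 2000.
Last Saturday of February 2000: February 26, 2000.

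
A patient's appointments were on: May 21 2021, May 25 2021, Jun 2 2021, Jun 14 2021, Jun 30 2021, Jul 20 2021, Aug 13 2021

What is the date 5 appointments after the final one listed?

Gaps: 4, 8, 12, 16, 20, 24 days — each gap is 4 larger than the previous one.
Next gap: 28 days. Aug 13 2021 + 28 days = Sep 10 2021.
Next gap: 32 days. Sep 10 2021 + 32 days = Oct 12 2021.
Next gap: 36 days. Oct 12 2021 + 36 days = Nov 17 2021.
Next gap: 40 days. Nov 17 2021 + 40 days = Dec 27 2021.
Next gap: 44 days. Dec 27 2021 + 44 days = Feb 9 2022.

Feb 9 2022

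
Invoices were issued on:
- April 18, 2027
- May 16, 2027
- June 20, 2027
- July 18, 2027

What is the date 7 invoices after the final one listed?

February 20, 2028

These are Sundays at 28- or 35-day spacing (28, 35, 28).
The pattern: 3rd Sunday of the month.
3rd Sunday of August 2027: August 15, 2027.
September 2027 — 3rd Sunday is September 19, 2027.
October 2027 — 3rd Sunday is October 17, 2027.
3rd Sunday of November 2027: November 21, 2027.
December 2027 — 3rd Sunday is December 19, 2027.
January 2028 — 3rd Sunday is January 16, 2028.
3rd Sunday of February 2028: February 20, 2028.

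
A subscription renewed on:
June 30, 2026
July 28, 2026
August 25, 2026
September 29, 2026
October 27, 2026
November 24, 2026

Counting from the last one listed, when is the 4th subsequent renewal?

These are Tuesdays with 28, 28, 35, 28, 28-day gaps.
Each is the final Tuesday of its month — June 30, 2026 is past the 28th, so '4th Tuesday' doesn't fit.
Last Tuesday of December 2026: December 29, 2026.
Last Tuesday of January 2027: January 26, 2027.
Last Tuesday of February 2027: February 23, 2027.
Last Tuesday of March 2027: March 30, 2027.

March 30, 2027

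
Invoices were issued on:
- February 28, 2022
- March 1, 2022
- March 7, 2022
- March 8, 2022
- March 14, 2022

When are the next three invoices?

Gaps: 1, 6, 1, 6 days — not constant, but cyclic with period 2.
The events fall on every Monday and Tuesday.
The following Tuesday is March 15, 2022.
Next Monday: March 21, 2022.
The following Tuesday is March 22, 2022.

March 15, 2022; March 21, 2022; March 22, 2022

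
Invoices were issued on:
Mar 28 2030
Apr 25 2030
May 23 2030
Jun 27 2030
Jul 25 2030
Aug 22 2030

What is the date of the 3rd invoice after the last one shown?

All dates are Thursdays, 28, 28, 35, 28, 28 days apart.
Specifically, the 4th Thursday of each month.
September 2030 — 4th Thursday is Sep 26 2030.
October 2030 — 4th Thursday is Oct 24 2030.
4th Thursday of November 2030: Nov 28 2030.

Nov 28 2030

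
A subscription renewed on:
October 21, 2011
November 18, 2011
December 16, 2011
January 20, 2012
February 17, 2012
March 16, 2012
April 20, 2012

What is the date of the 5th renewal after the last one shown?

September 21, 2012

All dates are Fridays, 28, 28, 35, 28, 28, 35 days apart.
Specifically, the 3rd Friday of each month.
May 2012 — 3rd Friday is May 18, 2012.
3rd Friday of June 2012: June 15, 2012.
3rd Friday of July 2012: July 20, 2012.
August 2012 — 3rd Friday is August 17, 2012.
3rd Friday of September 2012: September 21, 2012.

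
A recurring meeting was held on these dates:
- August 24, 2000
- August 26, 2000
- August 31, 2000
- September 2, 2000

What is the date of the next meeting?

Gaps: 2, 5, 2 days — not constant, but cyclic with period 2.
The events fall on every Thursday and Saturday.
Next Thursday: September 7, 2000.

September 7, 2000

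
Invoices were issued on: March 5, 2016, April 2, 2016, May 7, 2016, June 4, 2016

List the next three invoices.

July 2, 2016; August 6, 2016; September 3, 2016

These are Saturdays at 28- or 35-day spacing (28, 35, 28).
The pattern: 1st Saturday of the month.
1st Saturday of July 2016: July 2, 2016.
1st Saturday of August 2016: August 6, 2016.
September 2016 — 1st Saturday is September 3, 2016.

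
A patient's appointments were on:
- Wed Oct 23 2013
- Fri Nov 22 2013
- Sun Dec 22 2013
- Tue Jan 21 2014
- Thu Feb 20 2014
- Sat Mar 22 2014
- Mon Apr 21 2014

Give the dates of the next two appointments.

Gaps between consecutive events: 30, 30, 30, 30, 30, 30 days — a constant 30-day interval.
Mon Apr 21 2014 + 30 days = Wed May 21 2014.
Wed May 21 2014 + 30 days = Fri Jun 20 2014.

Wed May 21 2014, Fri Jun 20 2014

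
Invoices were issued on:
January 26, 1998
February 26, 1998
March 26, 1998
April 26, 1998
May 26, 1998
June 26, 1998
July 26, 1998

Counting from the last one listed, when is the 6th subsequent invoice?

Gaps: 31, 28, 31, 30, 31, 30 days — not constant. Every event is on the 26th of the month.
Pattern: the 26th of each month.
August 1998: August 26, 1998.
September 1998: September 26, 1998.
October 1998: October 26, 1998.
November 1998: November 26, 1998.
December 1998: December 26, 1998.
January 1999: January 26, 1999.

January 26, 1999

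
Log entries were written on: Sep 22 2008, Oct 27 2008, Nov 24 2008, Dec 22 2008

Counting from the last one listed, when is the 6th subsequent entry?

Jun 22 2009

Gaps: 35, 28, 28 days — a mix of 28 and 35. Every date is a Monday.
Each is the 4th Monday of its month.
4th Monday of January 2009: Jan 26 2009.
February 2009 — 4th Monday is Feb 23 2009.
4th Monday of March 2009: Mar 23 2009.
April 2009 — 4th Monday is Apr 27 2009.
May 2009 — 4th Monday is May 25 2009.
June 2009 — 4th Monday is Jun 22 2009.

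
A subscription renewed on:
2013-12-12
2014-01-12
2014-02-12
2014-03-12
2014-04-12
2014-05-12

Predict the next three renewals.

The day-of-month is always 12 (31, 31, 28, 31, 30 days between events).
So this recurs on the 12th of each month.
Next: June 2014 → 2014-06-12.
July 2014: 2014-07-12.
Next: August 2014 → 2014-08-12.

2014-06-12, 2014-07-12, 2014-08-12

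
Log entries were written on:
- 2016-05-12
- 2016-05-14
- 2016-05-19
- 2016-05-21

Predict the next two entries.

The gap pattern 2, 5, 2 repeats every 2 events.
These are the Thursdays and Saturdays of each week.
Next Thursday: 2016-05-26.
Next Saturday: 2016-05-28.

2016-05-26, 2016-05-28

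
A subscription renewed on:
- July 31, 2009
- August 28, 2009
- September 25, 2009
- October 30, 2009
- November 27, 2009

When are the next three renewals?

All Fridays; the gaps (28, 28, 35, 28) vary with month length.
This is the last Friday of each month.
December 2009 ends with Friday December 25, 2009.
Last Friday of January 2010: January 29, 2010.
February 2010 ends with Friday February 26, 2010.

December 25, 2009; January 29, 2010; February 26, 2010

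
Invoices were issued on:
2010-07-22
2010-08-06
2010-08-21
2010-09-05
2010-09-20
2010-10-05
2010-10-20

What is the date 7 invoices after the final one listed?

2011-02-02

Gaps between consecutive events: 15, 15, 15, 15, 15, 15 days — a constant 15-day interval.
2010-10-20 + 15 days = 2010-11-04.
2010-11-04 + 15 days = 2010-11-19.
2010-11-19 + 15 days = 2010-12-04.
2010-12-04 + 15 days = 2010-12-19.
2010-12-19 + 15 days = 2011-01-03.
2011-01-03 + 15 days = 2011-01-18.
2011-01-18 + 15 days = 2011-02-02.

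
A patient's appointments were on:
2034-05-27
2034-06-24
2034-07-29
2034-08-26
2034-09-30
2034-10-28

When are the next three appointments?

These are Saturdays with 28, 35, 28, 35, 28-day gaps.
Each is the final Saturday of its month — 2034-07-29 is past the 28th, so '4th Saturday' doesn't fit.
Last Saturday of November 2034: 2034-11-25.
December 2034 ends with Saturday 2034-12-30.
Last Saturday of January 2035: 2035-01-27.

2034-11-25, 2034-12-30, 2035-01-27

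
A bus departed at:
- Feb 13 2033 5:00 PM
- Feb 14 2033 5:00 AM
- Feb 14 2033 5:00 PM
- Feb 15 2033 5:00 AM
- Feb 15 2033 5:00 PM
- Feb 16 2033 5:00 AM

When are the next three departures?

The interval is a steady 12 hours (12, 12, 12, 12, 12).
Feb 16 2033 5:00 AM + 12 h = Feb 16 2033 5:00 PM.
Feb 16 2033 5:00 PM + 12 h = Feb 17 2033 5:00 AM.
Feb 17 2033 5:00 AM + 12 h = Feb 17 2033 5:00 PM.

Feb 16 2033 5:00 PM, Feb 17 2033 5:00 AM, Feb 17 2033 5:00 PM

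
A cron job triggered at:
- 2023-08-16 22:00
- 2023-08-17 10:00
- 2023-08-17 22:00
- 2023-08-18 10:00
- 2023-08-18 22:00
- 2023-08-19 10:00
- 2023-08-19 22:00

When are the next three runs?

Gaps: 12, 12, 12, 12, 12, 12 hours — each event is 12 hours after the previous one.
2023-08-19 22:00 + 12 h = 2023-08-20 10:00.
2023-08-20 10:00 + 12 h = 2023-08-20 22:00.
2023-08-20 22:00 + 12 h = 2023-08-21 10:00.

2023-08-20 10:00, 2023-08-20 22:00, 2023-08-21 10:00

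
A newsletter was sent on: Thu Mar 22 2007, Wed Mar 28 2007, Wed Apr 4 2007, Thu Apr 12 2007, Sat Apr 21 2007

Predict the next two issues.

Tue May 1 2007, Sat May 12 2007

The spacing grows by 1 each time: 6, 7, 8, 9 days.
Next gap: 10 days. Sat Apr 21 2007 + 10 days = Tue May 1 2007.
Next gap: 11 days. Tue May 1 2007 + 11 days = Sat May 12 2007.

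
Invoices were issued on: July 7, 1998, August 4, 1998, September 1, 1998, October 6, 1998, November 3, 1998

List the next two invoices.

These are Tuesdays at 28- or 35-day spacing (28, 28, 35, 28).
The pattern: 1st Tuesday of the month.
December 1998 — 1st Tuesday is December 1, 1998.
January 1999 — 1st Tuesday is January 5, 1999.

December 1, 1998; January 5, 1999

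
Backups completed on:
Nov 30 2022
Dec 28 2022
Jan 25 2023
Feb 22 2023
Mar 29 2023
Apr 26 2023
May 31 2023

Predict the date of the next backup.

Jun 28 2023

These are Wednesdays with 28, 28, 28, 35, 28, 35-day gaps.
Each is the final Wednesday of its month — Nov 30 2022 is past the 28th, so '4th Wednesday' doesn't fit.
June 2023 ends with Wednesday Jun 28 2023.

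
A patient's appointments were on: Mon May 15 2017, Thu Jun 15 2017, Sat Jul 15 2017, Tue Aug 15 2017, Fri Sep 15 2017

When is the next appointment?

Sun Oct 15 2017

Each date is the 15th; the gaps (31, 30, 31, 31) track the month lengths.
The rule is the 15th of each month.
Next: October 2017 → Sun Oct 15 2017.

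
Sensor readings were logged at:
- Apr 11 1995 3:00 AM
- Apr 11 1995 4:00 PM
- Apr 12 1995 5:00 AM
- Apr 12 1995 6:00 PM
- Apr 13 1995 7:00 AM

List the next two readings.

Apr 13 1995 8:00 PM, Apr 14 1995 9:00 AM

Spacing: 13, 13, 13, 13 h — constant 13 h.
Apr 13 1995 7:00 AM + 13 h = Apr 13 1995 8:00 PM.
Apr 13 1995 8:00 PM + 13 h = Apr 14 1995 9:00 AM.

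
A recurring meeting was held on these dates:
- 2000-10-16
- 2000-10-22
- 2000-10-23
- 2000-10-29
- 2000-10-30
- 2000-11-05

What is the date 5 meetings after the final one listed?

Gaps: 6, 1, 6, 1, 6 days — not constant, but cyclic with period 2.
The events fall on every Monday and Sunday.
Next Monday: 2000-11-06.
The following Sunday is 2000-11-12.
The following Monday is 2000-11-13.
The following Sunday is 2000-11-19.
The following Monday is 2000-11-20.

2000-11-20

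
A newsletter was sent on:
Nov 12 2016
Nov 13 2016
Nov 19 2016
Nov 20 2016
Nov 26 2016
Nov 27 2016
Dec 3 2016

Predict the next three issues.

Dec 4 2016, Dec 10 2016, Dec 11 2016

Gaps: 1, 6, 1, 6, 1, 6 days — not constant, but cyclic with period 2.
The events fall on every Saturday and Sunday.
Next Sunday: Dec 4 2016.
The following Saturday is Dec 10 2016.
Next Sunday: Dec 11 2016.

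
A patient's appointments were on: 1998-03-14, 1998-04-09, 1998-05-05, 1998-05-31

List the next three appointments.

1998-06-26, 1998-07-22, 1998-08-17

Every event comes 26 days after the last (26, 26, 26).
1998-05-31 + 26 days = 1998-06-26.
1998-06-26 + 26 days = 1998-07-22.
1998-07-22 + 26 days = 1998-08-17.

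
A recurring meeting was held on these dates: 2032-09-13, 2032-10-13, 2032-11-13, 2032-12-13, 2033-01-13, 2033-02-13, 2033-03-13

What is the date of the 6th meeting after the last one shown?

2033-09-13

The day-of-month is always 13 (30, 31, 30, 31, 31, 28 days between events).
So this recurs on the 13th of each month.
Next: April 2033 → 2033-04-13.
Next: May 2033 → 2033-05-13.
Next: June 2033 → 2033-06-13.
Next: July 2033 → 2033-07-13.
Next: August 2033 → 2033-08-13.
Next: September 2033 → 2033-09-13.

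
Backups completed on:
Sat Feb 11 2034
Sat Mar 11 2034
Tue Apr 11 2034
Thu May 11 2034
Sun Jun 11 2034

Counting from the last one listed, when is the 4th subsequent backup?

Wed Oct 11 2034

The day-of-month is always 11 (28, 31, 30, 31 days between events).
So this recurs on the 11th of each month.
July 2034: Tue Jul 11 2034.
August 2034: Fri Aug 11 2034.
Next: September 2034 → Mon Sep 11 2034.
Next: October 2034 → Wed Oct 11 2034.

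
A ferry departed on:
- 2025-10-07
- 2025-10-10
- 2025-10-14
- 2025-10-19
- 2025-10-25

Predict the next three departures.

Intervals are 3, 4, 5, 6 days — an arithmetic progression with common difference 1.
Next gap: 7 days. 2025-10-25 + 7 days = 2025-11-01.
Next gap: 8 days. 2025-11-01 + 8 days = 2025-11-09.
Next gap: 9 days. 2025-11-09 + 9 days = 2025-11-18.

2025-11-01, 2025-11-09, 2025-11-18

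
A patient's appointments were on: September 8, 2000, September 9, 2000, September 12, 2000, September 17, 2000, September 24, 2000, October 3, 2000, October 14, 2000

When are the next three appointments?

October 27, 2000; November 11, 2000; November 28, 2000

Intervals are 1, 3, 5, 7, 9, 11 days — an arithmetic progression with common difference 2.
Next gap: 13 days. October 14, 2000 + 13 days = October 27, 2000.
Next gap: 15 days. October 27, 2000 + 15 days = November 11, 2000.
Next gap: 17 days. November 11, 2000 + 17 days = November 28, 2000.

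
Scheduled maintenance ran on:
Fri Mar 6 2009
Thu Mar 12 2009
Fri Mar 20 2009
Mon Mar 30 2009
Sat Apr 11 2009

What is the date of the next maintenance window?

Sat Apr 25 2009

Intervals are 6, 8, 10, 12 days — an arithmetic progression with common difference 2.
Next gap: 14 days. Sat Apr 11 2009 + 14 days = Sat Apr 25 2009.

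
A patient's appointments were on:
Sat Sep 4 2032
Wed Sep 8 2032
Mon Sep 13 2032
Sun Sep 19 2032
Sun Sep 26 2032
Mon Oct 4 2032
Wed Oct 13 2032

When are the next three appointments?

Sat Oct 23 2032, Wed Nov 3 2032, Mon Nov 15 2032

The spacing grows by 1 each time: 4, 5, 6, 7, 8, 9 days.
Next gap: 10 days. Wed Oct 13 2032 + 10 days = Sat Oct 23 2032.
Next gap: 11 days. Sat Oct 23 2032 + 11 days = Wed Nov 3 2032.
Next gap: 12 days. Wed Nov 3 2032 + 12 days = Mon Nov 15 2032.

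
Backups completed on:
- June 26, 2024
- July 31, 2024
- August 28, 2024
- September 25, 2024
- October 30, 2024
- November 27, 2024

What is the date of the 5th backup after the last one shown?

April 30, 2025

All Wednesdays; the gaps (35, 28, 28, 35, 28) vary with month length.
This is the last Wednesday of each month.
December 2024 ends with Wednesday December 25, 2024.
Last Wednesday of January 2025: January 29, 2025.
Last Wednesday of February 2025: February 26, 2025.
Last Wednesday of March 2025: March 26, 2025.
April 2025 ends with Wednesday April 30, 2025.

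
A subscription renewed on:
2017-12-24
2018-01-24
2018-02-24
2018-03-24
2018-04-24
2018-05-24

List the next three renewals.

Each date is the 24th; the gaps (31, 31, 28, 31, 30) track the month lengths.
The rule is the 24th of each month.
June 2018: 2018-06-24.
July 2018: 2018-07-24.
Next: August 2018 → 2018-08-24.

2018-06-24, 2018-07-24, 2018-08-24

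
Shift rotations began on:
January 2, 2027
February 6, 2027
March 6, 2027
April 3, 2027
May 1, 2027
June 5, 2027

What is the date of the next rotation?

July 3, 2027

Gaps: 35, 28, 28, 28, 35 days — a mix of 28 and 35. Every date is a Saturday.
Each is the 1st Saturday of its month.
July 2027 — 1st Saturday is July 3, 2027.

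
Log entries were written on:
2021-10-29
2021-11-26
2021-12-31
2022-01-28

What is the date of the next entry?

These are Fridays with 28, 35, 28-day gaps.
Each is the final Friday of its month — 2021-10-29 is past the 28th, so '4th Friday' doesn't fit.
Last Friday of February 2022: 2022-02-25.

2022-02-25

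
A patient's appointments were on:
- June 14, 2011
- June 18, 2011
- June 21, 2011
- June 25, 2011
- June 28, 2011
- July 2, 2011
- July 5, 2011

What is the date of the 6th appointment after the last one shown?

July 26, 2011

Every event lands on a Tuesday or Saturday (gaps cycle 4, 3, 4, 3, 4, 3).
So the schedule is: every Tuesday and Saturday.
Next Saturday: July 9, 2011.
The following Tuesday is July 12, 2011.
Next Saturday: July 16, 2011.
Next Tuesday: July 19, 2011.
Next Saturday: July 23, 2011.
Next Tuesday: July 26, 2011.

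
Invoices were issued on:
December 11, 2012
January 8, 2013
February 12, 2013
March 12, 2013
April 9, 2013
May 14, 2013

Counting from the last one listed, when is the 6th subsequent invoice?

November 12, 2013

Gaps: 28, 35, 28, 28, 35 days — a mix of 28 and 35. Every date is a Tuesday.
Each is the 2nd Tuesday of its month.
2nd Tuesday of June 2013: June 11, 2013.
July 2013 — 2nd Tuesday is July 9, 2013.
August 2013 — 2nd Tuesday is August 13, 2013.
2nd Tuesday of September 2013: September 10, 2013.
2nd Tuesday of October 2013: October 8, 2013.
2nd Tuesday of November 2013: November 12, 2013.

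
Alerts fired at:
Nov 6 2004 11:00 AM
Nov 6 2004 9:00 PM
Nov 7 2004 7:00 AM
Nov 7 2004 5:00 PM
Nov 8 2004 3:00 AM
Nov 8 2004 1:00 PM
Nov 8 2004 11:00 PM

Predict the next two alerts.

Gaps: 10, 10, 10, 10, 10, 10 hours — each event is 10 hours after the previous one.
Nov 8 2004 11:00 PM + 10 h = Nov 9 2004 9:00 AM.
Nov 9 2004 9:00 AM + 10 h = Nov 9 2004 7:00 PM.

Nov 9 2004 9:00 AM, Nov 9 2004 7:00 PM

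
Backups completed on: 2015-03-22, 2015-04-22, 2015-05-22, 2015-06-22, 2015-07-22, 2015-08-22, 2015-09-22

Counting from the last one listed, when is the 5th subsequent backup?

Each date is the 22nd; the gaps (31, 30, 31, 30, 31, 31) track the month lengths.
The rule is the 22nd of each month.
Next: October 2015 → 2015-10-22.
November 2015: 2015-11-22.
December 2015: 2015-12-22.
January 2016: 2016-01-22.
February 2016: 2016-02-22.

2016-02-22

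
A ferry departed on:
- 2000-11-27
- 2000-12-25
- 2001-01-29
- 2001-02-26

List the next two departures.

2001-03-26, 2001-04-30

Every date is a Monday; gaps 28, 35, 28 days.
Each is the last Monday of its month (at least one falls on the 29th or later, ruling out '4th Monday').
March 2001 ends with Monday 2001-03-26.
April 2001 ends with Monday 2001-04-30.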